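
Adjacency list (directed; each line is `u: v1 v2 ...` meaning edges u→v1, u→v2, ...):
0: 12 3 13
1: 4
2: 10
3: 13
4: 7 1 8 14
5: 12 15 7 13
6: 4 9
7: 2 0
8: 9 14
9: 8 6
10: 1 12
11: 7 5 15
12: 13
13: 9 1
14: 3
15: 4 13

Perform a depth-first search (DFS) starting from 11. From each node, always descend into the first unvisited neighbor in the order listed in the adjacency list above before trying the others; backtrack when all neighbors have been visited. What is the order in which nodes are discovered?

Visit 11
11 → 7
7 → 2
2 → 10
10 → 1
1 → 4
4 → 8
8 → 9
9 → 6
8 → 14
14 → 3
3 → 13
10 → 12
7 → 0
11 → 5
5 → 15

11, 7, 2, 10, 1, 4, 8, 9, 6, 14, 3, 13, 12, 0, 5, 15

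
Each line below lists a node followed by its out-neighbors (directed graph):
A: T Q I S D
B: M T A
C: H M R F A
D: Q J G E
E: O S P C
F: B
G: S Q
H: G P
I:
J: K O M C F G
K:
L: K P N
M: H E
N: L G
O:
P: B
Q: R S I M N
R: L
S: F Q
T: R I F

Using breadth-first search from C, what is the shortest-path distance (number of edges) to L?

2

Level 0: C
Level 1: A, F, H, M, R
Level 2: B, D, E, G, I, L, P, Q, S, T
Level 3: J, K, N, O
L first appears at level 2.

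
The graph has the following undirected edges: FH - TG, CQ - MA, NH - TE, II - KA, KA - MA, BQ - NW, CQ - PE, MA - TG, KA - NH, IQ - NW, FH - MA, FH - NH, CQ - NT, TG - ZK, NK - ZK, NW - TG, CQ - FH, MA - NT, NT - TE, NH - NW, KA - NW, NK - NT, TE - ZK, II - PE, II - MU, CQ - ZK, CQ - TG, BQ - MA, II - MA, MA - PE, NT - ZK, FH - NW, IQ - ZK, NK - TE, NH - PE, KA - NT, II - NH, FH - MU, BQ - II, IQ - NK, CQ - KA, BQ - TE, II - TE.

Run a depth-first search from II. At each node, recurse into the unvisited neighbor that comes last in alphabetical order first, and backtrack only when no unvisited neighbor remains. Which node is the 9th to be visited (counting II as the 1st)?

Visit II
II → TE
TE → ZK
ZK → TG
TG → NW
NW → NH
NH → PE
PE → MA
MA → NT
NT → NK
NK → IQ
NT → KA
KA → CQ
CQ → FH
FH → MU
MA → BQ

Visit order: II, TE, ZK, TG, NW, NH, PE, MA, NT, NK, IQ, KA, CQ, FH, MU, BQ

NT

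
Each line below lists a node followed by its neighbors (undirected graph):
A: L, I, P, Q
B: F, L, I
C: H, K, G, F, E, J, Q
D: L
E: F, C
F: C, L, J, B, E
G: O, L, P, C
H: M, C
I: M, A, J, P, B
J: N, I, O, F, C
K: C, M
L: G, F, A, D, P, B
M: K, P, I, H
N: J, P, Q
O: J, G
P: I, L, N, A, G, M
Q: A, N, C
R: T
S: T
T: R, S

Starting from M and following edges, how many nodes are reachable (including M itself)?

BFS from M visits: M, P, K, I, H, N, L, G, A, C, J, B, Q, F, D, O, E
Reachable nodes: 17 of 20 total.

17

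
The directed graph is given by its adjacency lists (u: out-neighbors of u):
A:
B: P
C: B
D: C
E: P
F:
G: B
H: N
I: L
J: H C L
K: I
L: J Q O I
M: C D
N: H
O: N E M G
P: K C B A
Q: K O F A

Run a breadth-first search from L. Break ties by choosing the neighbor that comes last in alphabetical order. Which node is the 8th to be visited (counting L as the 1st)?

Visit L; enqueue Q, O, J, I → queue [Q, O, J, I]
Visit Q; enqueue K, F, A → queue [O, J, I, K, F, A]
Visit O; enqueue N, M, G, E → queue [J, I, K, F, A, N, M, G, E]
Visit J; enqueue H, C → queue [I, K, F, A, N, M, G, E, H, C]
Visit I → queue [K, F, A, N, M, G, E, H, C]
Visit K → queue [F, A, N, M, G, E, H, C]
Visit F → queue [A, N, M, G, E, H, C]
Visit A → queue [N, M, G, E, H, C]
Visit N → queue [M, G, E, H, C]
Visit M; enqueue D → queue [G, E, H, C, D]
Visit G; enqueue B → queue [E, H, C, D, B]
Visit E; enqueue P → queue [H, C, D, B, P]
Visit H → queue [C, D, B, P]
Visit C → queue [D, B, P]
Visit D → queue [B, P]
Visit B → queue [P]
Visit P → queue []

Visit order: L, Q, O, J, I, K, F, A, N, M, G, E, H, C, D, B, P

A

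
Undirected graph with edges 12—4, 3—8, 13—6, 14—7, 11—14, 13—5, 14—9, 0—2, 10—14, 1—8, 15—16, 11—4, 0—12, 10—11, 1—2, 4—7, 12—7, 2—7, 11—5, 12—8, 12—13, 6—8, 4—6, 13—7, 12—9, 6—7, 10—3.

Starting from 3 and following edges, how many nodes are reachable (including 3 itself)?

15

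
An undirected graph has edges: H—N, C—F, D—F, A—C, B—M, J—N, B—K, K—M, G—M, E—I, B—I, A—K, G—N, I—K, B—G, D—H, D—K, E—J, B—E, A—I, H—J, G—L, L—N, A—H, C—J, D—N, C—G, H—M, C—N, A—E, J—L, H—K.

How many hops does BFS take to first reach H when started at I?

2

Level 0: I
Level 1: A, B, E, K
Level 2: C, D, G, H, J, M
Level 3: F, L, N
H first appears at level 2.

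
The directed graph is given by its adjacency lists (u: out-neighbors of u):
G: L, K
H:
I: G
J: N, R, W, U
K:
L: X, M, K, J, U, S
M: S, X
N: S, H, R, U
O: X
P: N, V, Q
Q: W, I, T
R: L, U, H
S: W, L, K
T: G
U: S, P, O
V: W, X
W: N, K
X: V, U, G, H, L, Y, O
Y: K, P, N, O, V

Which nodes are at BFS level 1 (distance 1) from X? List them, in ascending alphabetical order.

G, H, L, O, U, V, Y

Level 0: X
Level 1: G, H, L, O, U, V, Y
Level 2: J, K, M, N, P, S, W
Level 3: Q, R
Level 4: I, T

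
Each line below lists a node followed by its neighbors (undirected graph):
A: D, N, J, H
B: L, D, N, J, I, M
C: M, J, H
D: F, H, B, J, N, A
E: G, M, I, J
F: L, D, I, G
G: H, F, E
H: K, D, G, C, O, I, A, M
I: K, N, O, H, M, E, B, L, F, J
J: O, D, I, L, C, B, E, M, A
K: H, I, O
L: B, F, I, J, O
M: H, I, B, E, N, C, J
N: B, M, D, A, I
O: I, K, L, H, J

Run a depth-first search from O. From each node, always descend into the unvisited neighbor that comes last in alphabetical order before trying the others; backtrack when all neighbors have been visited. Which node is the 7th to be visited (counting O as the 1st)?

Visit O
O → L
L → J
J → M
M → N
N → I
I → K
K → H
H → G
G → F
F → D
D → B
D → A
G → E
H → C

Visit order: O, L, J, M, N, I, K, H, G, F, D, B, A, E, C

K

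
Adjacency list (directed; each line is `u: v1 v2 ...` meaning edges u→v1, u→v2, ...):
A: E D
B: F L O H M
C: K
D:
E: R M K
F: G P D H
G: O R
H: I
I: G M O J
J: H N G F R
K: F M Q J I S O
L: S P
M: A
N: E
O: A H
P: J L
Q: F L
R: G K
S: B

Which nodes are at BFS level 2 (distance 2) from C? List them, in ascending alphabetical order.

F, I, J, M, O, Q, S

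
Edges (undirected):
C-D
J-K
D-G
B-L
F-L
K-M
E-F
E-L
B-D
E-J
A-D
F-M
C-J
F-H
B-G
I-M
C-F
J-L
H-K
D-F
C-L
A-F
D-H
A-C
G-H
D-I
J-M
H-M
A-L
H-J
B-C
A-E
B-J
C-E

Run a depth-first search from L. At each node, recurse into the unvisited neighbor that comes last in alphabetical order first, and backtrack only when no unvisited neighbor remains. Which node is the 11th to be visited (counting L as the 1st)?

C

Visit L
L → J
J → M
M → K
K → H
H → G
G → D
D → I
D → F
F → E
E → C
C → B
C → A

Visit order: L, J, M, K, H, G, D, I, F, E, C, B, A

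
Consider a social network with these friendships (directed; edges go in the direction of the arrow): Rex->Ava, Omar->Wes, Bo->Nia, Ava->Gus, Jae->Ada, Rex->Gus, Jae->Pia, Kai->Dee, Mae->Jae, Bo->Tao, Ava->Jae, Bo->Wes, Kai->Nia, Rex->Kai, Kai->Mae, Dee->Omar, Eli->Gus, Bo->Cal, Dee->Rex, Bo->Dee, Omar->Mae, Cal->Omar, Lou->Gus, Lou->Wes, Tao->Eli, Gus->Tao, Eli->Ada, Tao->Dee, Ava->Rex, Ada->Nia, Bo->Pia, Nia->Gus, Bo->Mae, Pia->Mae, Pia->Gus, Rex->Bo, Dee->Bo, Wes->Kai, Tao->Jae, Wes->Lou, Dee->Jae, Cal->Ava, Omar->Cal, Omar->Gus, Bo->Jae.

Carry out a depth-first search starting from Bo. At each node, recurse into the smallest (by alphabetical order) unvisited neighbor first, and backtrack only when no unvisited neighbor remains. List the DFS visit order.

Bo -> Cal -> Ava -> Gus -> Tao -> Dee -> Jae -> Ada -> Nia -> Pia -> Mae -> Omar -> Wes -> Kai -> Lou -> Rex -> Eli

Visit Bo
Bo → Cal
Cal → Ava
Ava → Gus
Gus → Tao
Tao → Dee
Dee → Jae
Jae → Ada
Ada → Nia
Jae → Pia
Pia → Mae
Dee → Omar
Omar → Wes
Wes → Kai
Wes → Lou
Dee → Rex
Tao → Eli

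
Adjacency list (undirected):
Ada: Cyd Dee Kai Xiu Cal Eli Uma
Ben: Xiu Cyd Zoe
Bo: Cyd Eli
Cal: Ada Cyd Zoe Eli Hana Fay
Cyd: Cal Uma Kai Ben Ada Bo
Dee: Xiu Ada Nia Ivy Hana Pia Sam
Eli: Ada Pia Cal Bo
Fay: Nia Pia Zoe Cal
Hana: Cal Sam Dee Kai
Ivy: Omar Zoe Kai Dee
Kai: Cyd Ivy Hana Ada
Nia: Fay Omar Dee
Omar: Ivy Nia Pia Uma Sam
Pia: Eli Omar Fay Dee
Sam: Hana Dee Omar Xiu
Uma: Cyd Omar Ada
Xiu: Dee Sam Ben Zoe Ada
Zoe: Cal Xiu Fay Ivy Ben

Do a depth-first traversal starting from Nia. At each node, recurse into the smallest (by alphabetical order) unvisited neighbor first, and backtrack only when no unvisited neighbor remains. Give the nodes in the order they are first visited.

Visit Nia
Nia → Dee
Dee → Ada
Ada → Cal
Cal → Cyd
Cyd → Ben
Ben → Xiu
Xiu → Sam
Sam → Hana
Hana → Kai
Kai → Ivy
Ivy → Omar
Omar → Pia
Pia → Eli
Eli → Bo
Pia → Fay
Fay → Zoe
Omar → Uma

Nia Dee Ada Cal Cyd Ben Xiu Sam Hana Kai Ivy Omar Pia Eli Bo Fay Zoe Uma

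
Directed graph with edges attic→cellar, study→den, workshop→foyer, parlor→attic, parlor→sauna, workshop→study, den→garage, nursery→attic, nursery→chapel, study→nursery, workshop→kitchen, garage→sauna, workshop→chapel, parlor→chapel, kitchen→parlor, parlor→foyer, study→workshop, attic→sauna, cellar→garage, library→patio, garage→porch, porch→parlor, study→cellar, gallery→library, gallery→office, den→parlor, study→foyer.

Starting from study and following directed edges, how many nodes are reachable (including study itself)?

13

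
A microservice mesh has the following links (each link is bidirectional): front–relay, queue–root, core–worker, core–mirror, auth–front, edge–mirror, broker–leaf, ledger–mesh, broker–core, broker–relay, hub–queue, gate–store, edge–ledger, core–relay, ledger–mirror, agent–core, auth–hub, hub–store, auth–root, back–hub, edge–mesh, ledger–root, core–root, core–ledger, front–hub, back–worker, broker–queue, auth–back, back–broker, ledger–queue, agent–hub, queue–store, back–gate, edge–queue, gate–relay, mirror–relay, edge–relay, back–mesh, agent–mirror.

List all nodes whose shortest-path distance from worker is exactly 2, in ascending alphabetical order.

Level 0: worker
Level 1: back, core
Level 2: agent, auth, broker, gate, hub, ledger, mesh, mirror, relay, root
Level 3: edge, front, leaf, queue, store

agent, auth, broker, gate, hub, ledger, mesh, mirror, relay, root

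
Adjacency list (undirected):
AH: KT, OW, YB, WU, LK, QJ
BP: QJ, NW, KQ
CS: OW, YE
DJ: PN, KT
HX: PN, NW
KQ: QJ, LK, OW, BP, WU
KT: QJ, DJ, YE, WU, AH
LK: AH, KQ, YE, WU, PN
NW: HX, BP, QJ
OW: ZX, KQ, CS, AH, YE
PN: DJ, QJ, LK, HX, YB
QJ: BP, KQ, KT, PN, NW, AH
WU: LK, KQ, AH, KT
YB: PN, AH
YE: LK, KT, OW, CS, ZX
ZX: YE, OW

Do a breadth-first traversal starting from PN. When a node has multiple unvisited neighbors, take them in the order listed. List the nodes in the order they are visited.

Visit PN; enqueue DJ, QJ, LK, HX, YB → queue [DJ, QJ, LK, HX, YB]
Visit DJ; enqueue KT → queue [QJ, LK, HX, YB, KT]
Visit QJ; enqueue BP, KQ, NW, AH → queue [LK, HX, YB, KT, BP, KQ, NW, AH]
Visit LK; enqueue YE, WU → queue [HX, YB, KT, BP, KQ, NW, AH, YE, WU]
Visit HX → queue [YB, KT, BP, KQ, NW, AH, YE, WU]
Visit YB → queue [KT, BP, KQ, NW, AH, YE, WU]
Visit KT → queue [BP, KQ, NW, AH, YE, WU]
Visit BP → queue [KQ, NW, AH, YE, WU]
Visit KQ; enqueue OW → queue [NW, AH, YE, WU, OW]
Visit NW → queue [AH, YE, WU, OW]
Visit AH → queue [YE, WU, OW]
Visit YE; enqueue CS, ZX → queue [WU, OW, CS, ZX]
Visit WU → queue [OW, CS, ZX]
Visit OW → queue [CS, ZX]
Visit CS → queue [ZX]
Visit ZX → queue []

PN DJ QJ LK HX YB KT BP KQ NW AH YE WU OW CS ZX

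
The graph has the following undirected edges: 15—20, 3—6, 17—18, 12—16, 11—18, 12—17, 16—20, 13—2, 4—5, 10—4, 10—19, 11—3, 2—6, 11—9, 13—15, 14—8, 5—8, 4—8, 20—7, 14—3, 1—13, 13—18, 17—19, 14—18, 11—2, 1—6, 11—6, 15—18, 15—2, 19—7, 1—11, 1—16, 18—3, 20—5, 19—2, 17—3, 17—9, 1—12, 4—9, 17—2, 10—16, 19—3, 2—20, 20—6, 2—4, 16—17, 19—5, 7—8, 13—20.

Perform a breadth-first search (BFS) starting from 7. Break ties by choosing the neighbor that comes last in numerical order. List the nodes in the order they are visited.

7, 20, 19, 8, 16, 15, 13, 6, 5, 2, 17, 10, 3, 14, 4, 12, 1, 18, 11, 9

Visit 7; enqueue 20, 19, 8 → queue [20, 19, 8]
Visit 20; enqueue 16, 15, 13, 6, 5, 2 → queue [19, 8, 16, 15, 13, 6, 5, 2]
Visit 19; enqueue 17, 10, 3 → queue [8, 16, 15, 13, 6, 5, 2, 17, 10, 3]
Visit 8; enqueue 14, 4 → queue [16, 15, 13, 6, 5, 2, 17, 10, 3, 14, 4]
Visit 16; enqueue 12, 1 → queue [15, 13, 6, 5, 2, 17, 10, 3, 14, 4, 12, 1]
Visit 15; enqueue 18 → queue [13, 6, 5, 2, 17, 10, 3, 14, 4, 12, 1, 18]
Visit 13 → queue [6, 5, 2, 17, 10, 3, 14, 4, 12, 1, 18]
Visit 6; enqueue 11 → queue [5, 2, 17, 10, 3, 14, 4, 12, 1, 18, 11]
Visit 5 → queue [2, 17, 10, 3, 14, 4, 12, 1, 18, 11]
Visit 2 → queue [17, 10, 3, 14, 4, 12, 1, 18, 11]
Visit 17; enqueue 9 → queue [10, 3, 14, 4, 12, 1, 18, 11, 9]
Visit 10 → queue [3, 14, 4, 12, 1, 18, 11, 9]
Visit 3 → queue [14, 4, 12, 1, 18, 11, 9]
Visit 14 → queue [4, 12, 1, 18, 11, 9]
Visit 4 → queue [12, 1, 18, 11, 9]
Visit 12 → queue [1, 18, 11, 9]
Visit 1 → queue [18, 11, 9]
Visit 18 → queue [11, 9]
Visit 11 → queue [9]
Visit 9 → queue []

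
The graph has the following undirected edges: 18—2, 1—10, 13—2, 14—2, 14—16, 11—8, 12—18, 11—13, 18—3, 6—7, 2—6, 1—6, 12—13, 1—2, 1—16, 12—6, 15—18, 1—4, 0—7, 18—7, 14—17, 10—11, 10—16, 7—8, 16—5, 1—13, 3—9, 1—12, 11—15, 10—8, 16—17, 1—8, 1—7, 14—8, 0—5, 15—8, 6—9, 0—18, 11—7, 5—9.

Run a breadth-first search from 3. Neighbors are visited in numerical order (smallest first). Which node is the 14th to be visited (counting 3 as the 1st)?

Visit 3; enqueue 9, 18 → queue [9, 18]
Visit 9; enqueue 5, 6 → queue [18, 5, 6]
Visit 18; enqueue 0, 2, 7, 12, 15 → queue [5, 6, 0, 2, 7, 12, 15]
Visit 5; enqueue 16 → queue [6, 0, 2, 7, 12, 15, 16]
Visit 6; enqueue 1 → queue [0, 2, 7, 12, 15, 16, 1]
Visit 0 → queue [2, 7, 12, 15, 16, 1]
Visit 2; enqueue 13, 14 → queue [7, 12, 15, 16, 1, 13, 14]
Visit 7; enqueue 8, 11 → queue [12, 15, 16, 1, 13, 14, 8, 11]
Visit 12 → queue [15, 16, 1, 13, 14, 8, 11]
Visit 15 → queue [16, 1, 13, 14, 8, 11]
Visit 16; enqueue 10, 17 → queue [1, 13, 14, 8, 11, 10, 17]
Visit 1; enqueue 4 → queue [13, 14, 8, 11, 10, 17, 4]
Visit 13 → queue [14, 8, 11, 10, 17, 4]
Visit 14 → queue [8, 11, 10, 17, 4]
Visit 8 → queue [11, 10, 17, 4]
Visit 11 → queue [10, 17, 4]
Visit 10 → queue [17, 4]
Visit 17 → queue [4]
Visit 4 → queue []

Visit order: 3, 9, 18, 5, 6, 0, 2, 7, 12, 15, 16, 1, 13, 14, 8, 11, 10, 17, 4

14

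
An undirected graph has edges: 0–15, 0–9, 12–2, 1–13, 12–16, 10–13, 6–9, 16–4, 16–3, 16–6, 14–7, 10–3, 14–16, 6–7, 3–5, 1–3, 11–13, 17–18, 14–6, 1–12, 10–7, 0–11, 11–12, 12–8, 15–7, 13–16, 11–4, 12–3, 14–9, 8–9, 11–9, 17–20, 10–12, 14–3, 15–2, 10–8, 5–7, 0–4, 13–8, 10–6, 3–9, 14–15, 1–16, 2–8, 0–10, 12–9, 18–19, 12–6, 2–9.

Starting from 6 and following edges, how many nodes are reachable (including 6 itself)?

BFS from 6 visits: 6, 16, 14, 12, 10, 9, 7, 13, 4, 3, 1, 15, 11, 8, 2, 0, 5
Reachable nodes: 17 of 21 total.

17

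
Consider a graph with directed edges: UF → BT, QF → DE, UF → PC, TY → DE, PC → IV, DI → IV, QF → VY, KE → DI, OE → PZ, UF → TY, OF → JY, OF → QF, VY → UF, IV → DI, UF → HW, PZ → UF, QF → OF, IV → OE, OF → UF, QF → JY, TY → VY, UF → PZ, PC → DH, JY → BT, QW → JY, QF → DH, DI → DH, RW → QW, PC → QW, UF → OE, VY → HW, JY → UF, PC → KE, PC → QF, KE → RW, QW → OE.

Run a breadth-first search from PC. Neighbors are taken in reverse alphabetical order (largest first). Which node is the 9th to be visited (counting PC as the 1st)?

Visit PC; enqueue QW, QF, KE, IV, DH → queue [QW, QF, KE, IV, DH]
Visit QW; enqueue OE, JY → queue [QF, KE, IV, DH, OE, JY]
Visit QF; enqueue VY, OF, DE → queue [KE, IV, DH, OE, JY, VY, OF, DE]
Visit KE; enqueue RW, DI → queue [IV, DH, OE, JY, VY, OF, DE, RW, DI]
Visit IV → queue [DH, OE, JY, VY, OF, DE, RW, DI]
Visit DH → queue [OE, JY, VY, OF, DE, RW, DI]
Visit OE; enqueue PZ → queue [JY, VY, OF, DE, RW, DI, PZ]
Visit JY; enqueue UF, BT → queue [VY, OF, DE, RW, DI, PZ, UF, BT]
Visit VY; enqueue HW → queue [OF, DE, RW, DI, PZ, UF, BT, HW]
Visit OF → queue [DE, RW, DI, PZ, UF, BT, HW]
Visit DE → queue [RW, DI, PZ, UF, BT, HW]
Visit RW → queue [DI, PZ, UF, BT, HW]
Visit DI → queue [PZ, UF, BT, HW]
Visit PZ → queue [UF, BT, HW]
Visit UF; enqueue TY → queue [BT, HW, TY]
Visit BT → queue [HW, TY]
Visit HW → queue [TY]
Visit TY → queue []

Visit order: PC, QW, QF, KE, IV, DH, OE, JY, VY, OF, DE, RW, DI, PZ, UF, BT, HW, TY

VY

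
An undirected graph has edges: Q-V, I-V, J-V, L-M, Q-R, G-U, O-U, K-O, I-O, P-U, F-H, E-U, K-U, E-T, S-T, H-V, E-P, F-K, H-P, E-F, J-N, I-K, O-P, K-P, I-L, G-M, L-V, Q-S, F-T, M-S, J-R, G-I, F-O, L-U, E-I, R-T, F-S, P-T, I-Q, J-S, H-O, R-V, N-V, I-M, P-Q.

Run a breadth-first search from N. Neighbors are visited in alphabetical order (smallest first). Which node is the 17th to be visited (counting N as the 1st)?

Visit N; enqueue J, V → queue [J, V]
Visit J; enqueue R, S → queue [V, R, S]
Visit V; enqueue H, I, L, Q → queue [R, S, H, I, L, Q]
Visit R; enqueue T → queue [S, H, I, L, Q, T]
Visit S; enqueue F, M → queue [H, I, L, Q, T, F, M]
Visit H; enqueue O, P → queue [I, L, Q, T, F, M, O, P]
Visit I; enqueue E, G, K → queue [L, Q, T, F, M, O, P, E, G, K]
Visit L; enqueue U → queue [Q, T, F, M, O, P, E, G, K, U]
Visit Q → queue [T, F, M, O, P, E, G, K, U]
Visit T → queue [F, M, O, P, E, G, K, U]
Visit F → queue [M, O, P, E, G, K, U]
Visit M → queue [O, P, E, G, K, U]
Visit O → queue [P, E, G, K, U]
Visit P → queue [E, G, K, U]
Visit E → queue [G, K, U]
Visit G → queue [K, U]
Visit K → queue [U]
Visit U → queue []

Visit order: N, J, V, R, S, H, I, L, Q, T, F, M, O, P, E, G, K, U

K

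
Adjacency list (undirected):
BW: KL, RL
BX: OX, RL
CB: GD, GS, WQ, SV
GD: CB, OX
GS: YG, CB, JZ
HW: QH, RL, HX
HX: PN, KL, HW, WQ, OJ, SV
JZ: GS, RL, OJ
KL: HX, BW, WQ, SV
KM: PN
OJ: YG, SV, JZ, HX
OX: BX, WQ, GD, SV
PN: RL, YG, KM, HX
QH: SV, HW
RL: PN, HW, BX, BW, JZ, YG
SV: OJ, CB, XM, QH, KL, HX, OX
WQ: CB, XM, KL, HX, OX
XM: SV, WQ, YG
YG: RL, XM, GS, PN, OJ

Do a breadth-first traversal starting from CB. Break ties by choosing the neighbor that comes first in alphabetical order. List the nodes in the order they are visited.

Visit CB; enqueue GD, GS, SV, WQ → queue [GD, GS, SV, WQ]
Visit GD; enqueue OX → queue [GS, SV, WQ, OX]
Visit GS; enqueue JZ, YG → queue [SV, WQ, OX, JZ, YG]
Visit SV; enqueue HX, KL, OJ, QH, XM → queue [WQ, OX, JZ, YG, HX, KL, OJ, QH, XM]
Visit WQ → queue [OX, JZ, YG, HX, KL, OJ, QH, XM]
Visit OX; enqueue BX → queue [JZ, YG, HX, KL, OJ, QH, XM, BX]
Visit JZ; enqueue RL → queue [YG, HX, KL, OJ, QH, XM, BX, RL]
Visit YG; enqueue PN → queue [HX, KL, OJ, QH, XM, BX, RL, PN]
Visit HX; enqueue HW → queue [KL, OJ, QH, XM, BX, RL, PN, HW]
Visit KL; enqueue BW → queue [OJ, QH, XM, BX, RL, PN, HW, BW]
Visit OJ → queue [QH, XM, BX, RL, PN, HW, BW]
Visit QH → queue [XM, BX, RL, PN, HW, BW]
Visit XM → queue [BX, RL, PN, HW, BW]
Visit BX → queue [RL, PN, HW, BW]
Visit RL → queue [PN, HW, BW]
Visit PN; enqueue KM → queue [HW, BW, KM]
Visit HW → queue [BW, KM]
Visit BW → queue [KM]
Visit KM → queue []

CB → GD → GS → SV → WQ → OX → JZ → YG → HX → KL → OJ → QH → XM → BX → RL → PN → HW → BW → KM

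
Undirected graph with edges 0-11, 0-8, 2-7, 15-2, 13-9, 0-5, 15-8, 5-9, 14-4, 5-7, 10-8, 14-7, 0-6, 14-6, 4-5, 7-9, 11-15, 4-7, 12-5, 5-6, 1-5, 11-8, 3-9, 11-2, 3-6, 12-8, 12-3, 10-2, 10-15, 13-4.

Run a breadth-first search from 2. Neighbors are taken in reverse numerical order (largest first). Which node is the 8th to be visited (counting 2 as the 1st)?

Visit 2; enqueue 15, 11, 10, 7 → queue [15, 11, 10, 7]
Visit 15; enqueue 8 → queue [11, 10, 7, 8]
Visit 11; enqueue 0 → queue [10, 7, 8, 0]
Visit 10 → queue [7, 8, 0]
Visit 7; enqueue 14, 9, 5, 4 → queue [8, 0, 14, 9, 5, 4]
Visit 8; enqueue 12 → queue [0, 14, 9, 5, 4, 12]
Visit 0; enqueue 6 → queue [14, 9, 5, 4, 12, 6]
Visit 14 → queue [9, 5, 4, 12, 6]
Visit 9; enqueue 13, 3 → queue [5, 4, 12, 6, 13, 3]
Visit 5; enqueue 1 → queue [4, 12, 6, 13, 3, 1]
Visit 4 → queue [12, 6, 13, 3, 1]
Visit 12 → queue [6, 13, 3, 1]
Visit 6 → queue [13, 3, 1]
Visit 13 → queue [3, 1]
Visit 3 → queue [1]
Visit 1 → queue []

Visit order: 2, 15, 11, 10, 7, 8, 0, 14, 9, 5, 4, 12, 6, 13, 3, 1

14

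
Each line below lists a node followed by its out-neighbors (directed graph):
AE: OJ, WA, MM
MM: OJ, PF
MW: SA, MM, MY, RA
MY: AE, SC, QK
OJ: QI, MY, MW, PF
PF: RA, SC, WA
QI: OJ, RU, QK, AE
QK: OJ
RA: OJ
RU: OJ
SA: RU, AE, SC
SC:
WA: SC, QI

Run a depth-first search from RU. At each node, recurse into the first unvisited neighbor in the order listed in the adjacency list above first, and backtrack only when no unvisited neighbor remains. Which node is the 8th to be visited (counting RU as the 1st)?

Visit RU
RU → OJ
OJ → QI
QI → QK
QI → AE
AE → WA
WA → SC
AE → MM
MM → PF
PF → RA
OJ → MY
OJ → MW
MW → SA

Visit order: RU, OJ, QI, QK, AE, WA, SC, MM, PF, RA, MY, MW, SA

MM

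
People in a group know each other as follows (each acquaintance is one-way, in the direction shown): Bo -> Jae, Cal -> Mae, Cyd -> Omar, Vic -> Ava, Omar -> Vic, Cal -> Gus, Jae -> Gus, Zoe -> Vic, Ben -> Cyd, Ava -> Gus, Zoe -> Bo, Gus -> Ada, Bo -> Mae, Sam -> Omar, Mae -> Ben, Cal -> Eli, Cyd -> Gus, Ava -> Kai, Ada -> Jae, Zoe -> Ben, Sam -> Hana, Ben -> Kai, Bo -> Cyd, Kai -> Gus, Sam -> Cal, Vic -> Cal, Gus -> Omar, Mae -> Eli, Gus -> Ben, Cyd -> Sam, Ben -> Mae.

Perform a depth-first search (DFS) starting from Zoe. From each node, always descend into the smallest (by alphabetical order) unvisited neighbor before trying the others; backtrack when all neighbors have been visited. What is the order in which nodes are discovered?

Visit Zoe
Zoe → Ben
Ben → Cyd
Cyd → Gus
Gus → Ada
Ada → Jae
Gus → Omar
Omar → Vic
Vic → Ava
Ava → Kai
Vic → Cal
Cal → Eli
Cal → Mae
Cyd → Sam
Sam → Hana
Zoe → Bo

Zoe -> Ben -> Cyd -> Gus -> Ada -> Jae -> Omar -> Vic -> Ava -> Kai -> Cal -> Eli -> Mae -> Sam -> Hana -> Bo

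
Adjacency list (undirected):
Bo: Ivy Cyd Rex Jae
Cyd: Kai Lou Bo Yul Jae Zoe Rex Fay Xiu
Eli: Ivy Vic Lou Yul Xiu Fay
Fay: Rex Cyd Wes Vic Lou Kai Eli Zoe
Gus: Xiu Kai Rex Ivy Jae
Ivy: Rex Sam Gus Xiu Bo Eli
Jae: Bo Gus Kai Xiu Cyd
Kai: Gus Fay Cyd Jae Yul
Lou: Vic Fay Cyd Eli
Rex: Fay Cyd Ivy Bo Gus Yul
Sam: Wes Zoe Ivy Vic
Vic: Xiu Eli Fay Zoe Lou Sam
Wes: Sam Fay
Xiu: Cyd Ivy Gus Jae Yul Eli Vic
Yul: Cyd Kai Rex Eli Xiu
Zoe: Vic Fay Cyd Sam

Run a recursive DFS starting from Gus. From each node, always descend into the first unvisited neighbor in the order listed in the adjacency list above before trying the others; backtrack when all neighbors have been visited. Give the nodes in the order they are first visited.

Gus, Xiu, Cyd, Kai, Fay, Rex, Ivy, Sam, Wes, Zoe, Vic, Eli, Lou, Yul, Bo, Jae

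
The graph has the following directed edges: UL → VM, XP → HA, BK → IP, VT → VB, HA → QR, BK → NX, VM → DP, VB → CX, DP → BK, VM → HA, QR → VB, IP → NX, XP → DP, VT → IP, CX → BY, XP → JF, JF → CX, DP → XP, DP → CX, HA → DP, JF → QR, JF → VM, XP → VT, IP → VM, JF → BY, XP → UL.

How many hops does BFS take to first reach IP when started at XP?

Level 0: XP
Level 1: DP, HA, JF, UL, VT
Level 2: BK, BY, CX, IP, QR, VB, VM
Level 3: NX
IP first appears at level 2.

2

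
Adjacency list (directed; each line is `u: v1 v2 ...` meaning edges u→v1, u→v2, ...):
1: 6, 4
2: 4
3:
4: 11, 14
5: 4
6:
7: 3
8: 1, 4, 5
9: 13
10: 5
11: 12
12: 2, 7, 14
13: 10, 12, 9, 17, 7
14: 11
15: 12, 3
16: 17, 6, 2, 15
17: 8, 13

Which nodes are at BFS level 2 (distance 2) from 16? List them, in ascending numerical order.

Level 0: 16
Level 1: 2, 6, 15, 17
Level 2: 3, 4, 8, 12, 13
Level 3: 1, 5, 7, 9, 10, 11, 14

3, 4, 8, 12, 13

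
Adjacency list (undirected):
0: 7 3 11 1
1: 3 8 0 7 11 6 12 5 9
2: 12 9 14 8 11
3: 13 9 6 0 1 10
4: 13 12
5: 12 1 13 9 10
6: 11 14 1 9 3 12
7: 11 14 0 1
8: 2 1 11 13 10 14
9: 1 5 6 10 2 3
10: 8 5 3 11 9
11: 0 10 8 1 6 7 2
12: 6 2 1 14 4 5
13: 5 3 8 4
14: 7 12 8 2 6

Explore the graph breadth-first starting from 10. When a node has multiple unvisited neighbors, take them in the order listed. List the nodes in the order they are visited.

Visit 10; enqueue 8, 5, 3, 11, 9 → queue [8, 5, 3, 11, 9]
Visit 8; enqueue 2, 1, 13, 14 → queue [5, 3, 11, 9, 2, 1, 13, 14]
Visit 5; enqueue 12 → queue [3, 11, 9, 2, 1, 13, 14, 12]
Visit 3; enqueue 6, 0 → queue [11, 9, 2, 1, 13, 14, 12, 6, 0]
Visit 11; enqueue 7 → queue [9, 2, 1, 13, 14, 12, 6, 0, 7]
Visit 9 → queue [2, 1, 13, 14, 12, 6, 0, 7]
Visit 2 → queue [1, 13, 14, 12, 6, 0, 7]
Visit 1 → queue [13, 14, 12, 6, 0, 7]
Visit 13; enqueue 4 → queue [14, 12, 6, 0, 7, 4]
Visit 14 → queue [12, 6, 0, 7, 4]
Visit 12 → queue [6, 0, 7, 4]
Visit 6 → queue [0, 7, 4]
Visit 0 → queue [7, 4]
Visit 7 → queue [4]
Visit 4 → queue []

10 8 5 3 11 9 2 1 13 14 12 6 0 7 4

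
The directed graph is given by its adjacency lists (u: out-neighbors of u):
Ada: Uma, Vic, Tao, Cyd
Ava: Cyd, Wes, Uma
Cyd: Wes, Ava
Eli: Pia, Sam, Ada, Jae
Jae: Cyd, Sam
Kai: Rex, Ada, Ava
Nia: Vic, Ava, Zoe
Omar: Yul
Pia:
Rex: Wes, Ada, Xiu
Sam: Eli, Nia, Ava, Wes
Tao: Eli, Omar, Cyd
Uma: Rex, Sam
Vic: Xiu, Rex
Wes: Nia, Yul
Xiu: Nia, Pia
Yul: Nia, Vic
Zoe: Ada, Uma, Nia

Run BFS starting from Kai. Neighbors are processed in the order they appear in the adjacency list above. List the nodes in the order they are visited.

Visit Kai; enqueue Rex, Ada, Ava → queue [Rex, Ada, Ava]
Visit Rex; enqueue Wes, Xiu → queue [Ada, Ava, Wes, Xiu]
Visit Ada; enqueue Uma, Vic, Tao, Cyd → queue [Ava, Wes, Xiu, Uma, Vic, Tao, Cyd]
Visit Ava → queue [Wes, Xiu, Uma, Vic, Tao, Cyd]
Visit Wes; enqueue Nia, Yul → queue [Xiu, Uma, Vic, Tao, Cyd, Nia, Yul]
Visit Xiu; enqueue Pia → queue [Uma, Vic, Tao, Cyd, Nia, Yul, Pia]
Visit Uma; enqueue Sam → queue [Vic, Tao, Cyd, Nia, Yul, Pia, Sam]
Visit Vic → queue [Tao, Cyd, Nia, Yul, Pia, Sam]
Visit Tao; enqueue Eli, Omar → queue [Cyd, Nia, Yul, Pia, Sam, Eli, Omar]
Visit Cyd → queue [Nia, Yul, Pia, Sam, Eli, Omar]
Visit Nia; enqueue Zoe → queue [Yul, Pia, Sam, Eli, Omar, Zoe]
Visit Yul → queue [Pia, Sam, Eli, Omar, Zoe]
Visit Pia → queue [Sam, Eli, Omar, Zoe]
Visit Sam → queue [Eli, Omar, Zoe]
Visit Eli; enqueue Jae → queue [Omar, Zoe, Jae]
Visit Omar → queue [Zoe, Jae]
Visit Zoe → queue [Jae]
Visit Jae → queue []

Kai -> Rex -> Ada -> Ava -> Wes -> Xiu -> Uma -> Vic -> Tao -> Cyd -> Nia -> Yul -> Pia -> Sam -> Eli -> Omar -> Zoe -> Jae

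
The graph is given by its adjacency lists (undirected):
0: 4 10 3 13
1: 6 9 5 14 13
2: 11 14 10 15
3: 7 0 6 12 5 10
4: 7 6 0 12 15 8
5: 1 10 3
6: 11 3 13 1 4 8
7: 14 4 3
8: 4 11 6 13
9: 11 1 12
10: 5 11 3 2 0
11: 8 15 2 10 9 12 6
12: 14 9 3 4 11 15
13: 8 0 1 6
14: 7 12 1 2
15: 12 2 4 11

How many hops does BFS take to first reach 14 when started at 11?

Level 0: 11
Level 1: 2, 6, 8, 9, 10, 12, 15
Level 2: 0, 1, 3, 4, 5, 13, 14
Level 3: 7
14 first appears at level 2.

2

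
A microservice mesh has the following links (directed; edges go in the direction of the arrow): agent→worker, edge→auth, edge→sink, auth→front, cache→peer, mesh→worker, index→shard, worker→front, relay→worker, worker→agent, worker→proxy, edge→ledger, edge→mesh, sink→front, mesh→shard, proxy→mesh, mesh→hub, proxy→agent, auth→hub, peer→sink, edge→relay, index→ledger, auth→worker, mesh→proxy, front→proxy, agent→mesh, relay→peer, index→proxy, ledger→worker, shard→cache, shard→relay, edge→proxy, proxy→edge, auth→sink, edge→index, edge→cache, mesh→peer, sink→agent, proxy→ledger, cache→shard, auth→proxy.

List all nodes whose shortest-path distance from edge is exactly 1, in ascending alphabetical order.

auth, cache, index, ledger, mesh, proxy, relay, sink

Level 0: edge
Level 1: auth, cache, index, ledger, mesh, proxy, relay, sink
Level 2: agent, front, hub, peer, shard, worker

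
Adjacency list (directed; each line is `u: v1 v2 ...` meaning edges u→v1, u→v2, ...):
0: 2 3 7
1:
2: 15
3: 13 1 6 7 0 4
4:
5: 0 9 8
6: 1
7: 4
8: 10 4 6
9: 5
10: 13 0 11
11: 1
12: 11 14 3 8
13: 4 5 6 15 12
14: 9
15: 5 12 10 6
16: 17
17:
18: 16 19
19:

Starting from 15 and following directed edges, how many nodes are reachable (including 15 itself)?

16

BFS from 15 visits: 15, 12, 10, 6, 5, 14, 11, 8, 3, 13, 0, 1, 9, 4, 7, 2
Reachable nodes: 16 of 20 total.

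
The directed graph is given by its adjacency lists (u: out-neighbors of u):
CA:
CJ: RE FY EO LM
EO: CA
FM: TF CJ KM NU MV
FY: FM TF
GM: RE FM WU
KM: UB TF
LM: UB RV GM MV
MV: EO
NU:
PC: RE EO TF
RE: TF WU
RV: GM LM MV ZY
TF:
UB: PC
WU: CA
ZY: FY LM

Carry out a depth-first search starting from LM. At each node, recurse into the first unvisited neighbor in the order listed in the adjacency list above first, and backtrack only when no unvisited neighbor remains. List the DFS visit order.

LM -> UB -> PC -> RE -> TF -> WU -> CA -> EO -> RV -> GM -> FM -> CJ -> FY -> KM -> NU -> MV -> ZY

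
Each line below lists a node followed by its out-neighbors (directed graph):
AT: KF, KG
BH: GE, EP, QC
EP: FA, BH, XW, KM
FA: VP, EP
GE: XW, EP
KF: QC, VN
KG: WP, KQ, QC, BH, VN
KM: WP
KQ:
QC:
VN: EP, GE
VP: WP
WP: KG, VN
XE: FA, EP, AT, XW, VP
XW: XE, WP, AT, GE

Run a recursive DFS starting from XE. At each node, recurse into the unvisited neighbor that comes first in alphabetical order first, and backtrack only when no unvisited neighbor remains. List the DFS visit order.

XE, AT, KF, QC, VN, EP, BH, GE, XW, WP, KG, KQ, FA, VP, KM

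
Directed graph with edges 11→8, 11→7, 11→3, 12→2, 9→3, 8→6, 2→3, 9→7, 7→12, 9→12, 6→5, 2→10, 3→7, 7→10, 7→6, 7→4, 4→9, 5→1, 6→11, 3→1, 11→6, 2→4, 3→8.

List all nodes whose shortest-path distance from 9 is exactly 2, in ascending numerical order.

Level 0: 9
Level 1: 3, 7, 12
Level 2: 1, 2, 4, 6, 8, 10
Level 3: 5, 11

1, 2, 4, 6, 8, 10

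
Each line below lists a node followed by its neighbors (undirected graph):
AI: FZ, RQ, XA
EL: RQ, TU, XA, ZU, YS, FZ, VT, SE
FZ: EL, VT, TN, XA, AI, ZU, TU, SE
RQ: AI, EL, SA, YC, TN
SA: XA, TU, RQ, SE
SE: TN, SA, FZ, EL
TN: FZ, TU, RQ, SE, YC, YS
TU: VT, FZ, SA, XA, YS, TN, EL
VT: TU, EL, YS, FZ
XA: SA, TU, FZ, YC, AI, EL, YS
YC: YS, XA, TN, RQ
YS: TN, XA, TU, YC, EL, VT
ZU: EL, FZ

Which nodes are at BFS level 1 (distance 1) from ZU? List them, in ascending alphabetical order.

EL, FZ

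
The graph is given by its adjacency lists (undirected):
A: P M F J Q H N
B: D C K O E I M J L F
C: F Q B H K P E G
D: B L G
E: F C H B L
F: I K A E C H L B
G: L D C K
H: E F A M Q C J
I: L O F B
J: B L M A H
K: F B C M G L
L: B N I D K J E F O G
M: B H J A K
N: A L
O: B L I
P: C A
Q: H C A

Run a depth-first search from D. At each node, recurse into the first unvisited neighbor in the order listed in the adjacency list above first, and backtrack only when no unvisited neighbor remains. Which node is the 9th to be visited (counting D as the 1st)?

P

Visit D
D → B
B → C
C → F
F → I
I → L
L → N
N → A
A → P
A → M
M → H
H → E
H → Q
H → J
M → K
K → G
L → O

Visit order: D, B, C, F, I, L, N, A, P, M, H, E, Q, J, K, G, O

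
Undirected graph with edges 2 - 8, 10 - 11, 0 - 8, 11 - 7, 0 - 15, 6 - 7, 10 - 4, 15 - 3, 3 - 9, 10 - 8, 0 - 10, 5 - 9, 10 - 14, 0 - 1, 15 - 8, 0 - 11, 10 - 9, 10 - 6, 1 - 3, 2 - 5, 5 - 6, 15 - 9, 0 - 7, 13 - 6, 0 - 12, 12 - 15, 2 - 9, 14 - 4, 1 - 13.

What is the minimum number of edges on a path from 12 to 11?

2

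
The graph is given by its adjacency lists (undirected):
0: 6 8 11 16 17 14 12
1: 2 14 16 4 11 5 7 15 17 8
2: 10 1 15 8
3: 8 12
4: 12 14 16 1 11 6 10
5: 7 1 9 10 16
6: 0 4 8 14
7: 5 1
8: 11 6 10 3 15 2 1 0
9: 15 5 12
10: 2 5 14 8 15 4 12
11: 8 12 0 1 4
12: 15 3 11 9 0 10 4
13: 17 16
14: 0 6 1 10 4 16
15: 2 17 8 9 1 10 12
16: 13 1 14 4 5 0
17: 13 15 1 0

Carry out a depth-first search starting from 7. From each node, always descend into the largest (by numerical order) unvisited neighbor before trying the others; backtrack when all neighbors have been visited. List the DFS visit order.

Visit 7
7 → 5
5 → 16
16 → 14
14 → 10
10 → 15
15 → 17
17 → 13
17 → 1
1 → 11
11 → 12
12 → 9
12 → 4
4 → 6
6 → 8
8 → 3
8 → 2
8 → 0

7, 5, 16, 14, 10, 15, 17, 13, 1, 11, 12, 9, 4, 6, 8, 3, 2, 0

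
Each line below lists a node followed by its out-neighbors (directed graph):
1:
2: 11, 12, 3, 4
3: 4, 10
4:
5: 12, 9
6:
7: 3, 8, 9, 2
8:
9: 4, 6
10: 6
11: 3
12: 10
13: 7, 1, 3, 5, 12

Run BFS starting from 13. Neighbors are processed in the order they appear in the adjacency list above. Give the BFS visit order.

Visit 13; enqueue 7, 1, 3, 5, 12 → queue [7, 1, 3, 5, 12]
Visit 7; enqueue 8, 9, 2 → queue [1, 3, 5, 12, 8, 9, 2]
Visit 1 → queue [3, 5, 12, 8, 9, 2]
Visit 3; enqueue 4, 10 → queue [5, 12, 8, 9, 2, 4, 10]
Visit 5 → queue [12, 8, 9, 2, 4, 10]
Visit 12 → queue [8, 9, 2, 4, 10]
Visit 8 → queue [9, 2, 4, 10]
Visit 9; enqueue 6 → queue [2, 4, 10, 6]
Visit 2; enqueue 11 → queue [4, 10, 6, 11]
Visit 4 → queue [10, 6, 11]
Visit 10 → queue [6, 11]
Visit 6 → queue [11]
Visit 11 → queue []

13, 7, 1, 3, 5, 12, 8, 9, 2, 4, 10, 6, 11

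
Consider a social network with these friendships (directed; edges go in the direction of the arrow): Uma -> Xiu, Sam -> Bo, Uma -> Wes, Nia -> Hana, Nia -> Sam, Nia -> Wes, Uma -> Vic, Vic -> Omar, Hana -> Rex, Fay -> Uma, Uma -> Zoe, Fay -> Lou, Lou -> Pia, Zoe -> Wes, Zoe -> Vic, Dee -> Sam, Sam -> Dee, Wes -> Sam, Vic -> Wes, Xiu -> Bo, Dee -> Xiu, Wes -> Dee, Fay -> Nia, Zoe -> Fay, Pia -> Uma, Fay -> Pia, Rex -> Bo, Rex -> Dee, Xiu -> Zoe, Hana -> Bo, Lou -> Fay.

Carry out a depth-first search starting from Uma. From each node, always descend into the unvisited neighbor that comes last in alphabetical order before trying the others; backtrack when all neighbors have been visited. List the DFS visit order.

Uma, Zoe, Wes, Sam, Dee, Xiu, Bo, Vic, Omar, Fay, Pia, Nia, Hana, Rex, Lou

Visit Uma
Uma → Zoe
Zoe → Wes
Wes → Sam
Sam → Dee
Dee → Xiu
Xiu → Bo
Zoe → Vic
Vic → Omar
Zoe → Fay
Fay → Pia
Fay → Nia
Nia → Hana
Hana → Rex
Fay → Lou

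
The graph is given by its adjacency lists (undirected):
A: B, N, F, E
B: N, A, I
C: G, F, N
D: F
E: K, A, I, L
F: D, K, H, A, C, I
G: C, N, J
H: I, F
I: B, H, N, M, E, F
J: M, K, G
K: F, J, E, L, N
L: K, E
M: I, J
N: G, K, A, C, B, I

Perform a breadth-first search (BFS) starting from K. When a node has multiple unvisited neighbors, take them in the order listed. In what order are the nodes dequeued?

K, F, J, E, L, N, D, H, A, C, I, M, G, B

Visit K; enqueue F, J, E, L, N → queue [F, J, E, L, N]
Visit F; enqueue D, H, A, C, I → queue [J, E, L, N, D, H, A, C, I]
Visit J; enqueue M, G → queue [E, L, N, D, H, A, C, I, M, G]
Visit E → queue [L, N, D, H, A, C, I, M, G]
Visit L → queue [N, D, H, A, C, I, M, G]
Visit N; enqueue B → queue [D, H, A, C, I, M, G, B]
Visit D → queue [H, A, C, I, M, G, B]
Visit H → queue [A, C, I, M, G, B]
Visit A → queue [C, I, M, G, B]
Visit C → queue [I, M, G, B]
Visit I → queue [M, G, B]
Visit M → queue [G, B]
Visit G → queue [B]
Visit B → queue []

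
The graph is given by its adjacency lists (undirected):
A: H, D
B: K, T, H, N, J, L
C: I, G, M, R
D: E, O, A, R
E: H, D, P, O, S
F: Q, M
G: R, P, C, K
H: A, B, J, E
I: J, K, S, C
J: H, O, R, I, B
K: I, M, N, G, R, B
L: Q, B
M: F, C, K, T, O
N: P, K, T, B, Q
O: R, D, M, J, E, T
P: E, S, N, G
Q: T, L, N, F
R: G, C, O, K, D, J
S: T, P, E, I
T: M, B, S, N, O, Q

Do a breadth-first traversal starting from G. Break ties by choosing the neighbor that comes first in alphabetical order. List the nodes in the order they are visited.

G -> C -> K -> P -> R -> I -> M -> B -> N -> E -> S -> D -> J -> O -> F -> T -> H -> L -> Q -> A

Visit G; enqueue C, K, P, R → queue [C, K, P, R]
Visit C; enqueue I, M → queue [K, P, R, I, M]
Visit K; enqueue B, N → queue [P, R, I, M, B, N]
Visit P; enqueue E, S → queue [R, I, M, B, N, E, S]
Visit R; enqueue D, J, O → queue [I, M, B, N, E, S, D, J, O]
Visit I → queue [M, B, N, E, S, D, J, O]
Visit M; enqueue F, T → queue [B, N, E, S, D, J, O, F, T]
Visit B; enqueue H, L → queue [N, E, S, D, J, O, F, T, H, L]
Visit N; enqueue Q → queue [E, S, D, J, O, F, T, H, L, Q]
Visit E → queue [S, D, J, O, F, T, H, L, Q]
Visit S → queue [D, J, O, F, T, H, L, Q]
Visit D; enqueue A → queue [J, O, F, T, H, L, Q, A]
Visit J → queue [O, F, T, H, L, Q, A]
Visit O → queue [F, T, H, L, Q, A]
Visit F → queue [T, H, L, Q, A]
Visit T → queue [H, L, Q, A]
Visit H → queue [L, Q, A]
Visit L → queue [Q, A]
Visit Q → queue [A]
Visit A → queue []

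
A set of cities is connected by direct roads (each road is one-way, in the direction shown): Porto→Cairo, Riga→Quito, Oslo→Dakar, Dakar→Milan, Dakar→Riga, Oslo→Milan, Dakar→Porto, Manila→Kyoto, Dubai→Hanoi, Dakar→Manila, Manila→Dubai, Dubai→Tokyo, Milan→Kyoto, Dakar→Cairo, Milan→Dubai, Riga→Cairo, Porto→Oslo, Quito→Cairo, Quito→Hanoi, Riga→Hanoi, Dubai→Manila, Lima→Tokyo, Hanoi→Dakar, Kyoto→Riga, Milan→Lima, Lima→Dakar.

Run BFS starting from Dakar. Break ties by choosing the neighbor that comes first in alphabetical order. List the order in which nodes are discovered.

Dakar -> Cairo -> Manila -> Milan -> Porto -> Riga -> Dubai -> Kyoto -> Lima -> Oslo -> Hanoi -> Quito -> Tokyo

Visit Dakar; enqueue Cairo, Manila, Milan, Porto, Riga → queue [Cairo, Manila, Milan, Porto, Riga]
Visit Cairo → queue [Manila, Milan, Porto, Riga]
Visit Manila; enqueue Dubai, Kyoto → queue [Milan, Porto, Riga, Dubai, Kyoto]
Visit Milan; enqueue Lima → queue [Porto, Riga, Dubai, Kyoto, Lima]
Visit Porto; enqueue Oslo → queue [Riga, Dubai, Kyoto, Lima, Oslo]
Visit Riga; enqueue Hanoi, Quito → queue [Dubai, Kyoto, Lima, Oslo, Hanoi, Quito]
Visit Dubai; enqueue Tokyo → queue [Kyoto, Lima, Oslo, Hanoi, Quito, Tokyo]
Visit Kyoto → queue [Lima, Oslo, Hanoi, Quito, Tokyo]
Visit Lima → queue [Oslo, Hanoi, Quito, Tokyo]
Visit Oslo → queue [Hanoi, Quito, Tokyo]
Visit Hanoi → queue [Quito, Tokyo]
Visit Quito → queue [Tokyo]
Visit Tokyo → queue []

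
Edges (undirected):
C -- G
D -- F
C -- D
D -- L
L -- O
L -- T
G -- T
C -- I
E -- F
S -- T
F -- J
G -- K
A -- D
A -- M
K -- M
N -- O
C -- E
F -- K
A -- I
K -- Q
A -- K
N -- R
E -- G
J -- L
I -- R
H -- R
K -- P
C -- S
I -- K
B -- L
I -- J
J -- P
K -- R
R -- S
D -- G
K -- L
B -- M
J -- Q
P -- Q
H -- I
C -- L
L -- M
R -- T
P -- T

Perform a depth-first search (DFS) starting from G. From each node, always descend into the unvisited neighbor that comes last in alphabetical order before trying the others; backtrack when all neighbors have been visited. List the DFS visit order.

Visit G
G → T
T → S
S → R
R → N
N → O
O → L
L → M
M → K
K → Q
Q → P
P → J
J → I
I → H
I → C
C → E
E → F
F → D
D → A
M → B

G -> T -> S -> R -> N -> O -> L -> M -> K -> Q -> P -> J -> I -> H -> C -> E -> F -> D -> A -> B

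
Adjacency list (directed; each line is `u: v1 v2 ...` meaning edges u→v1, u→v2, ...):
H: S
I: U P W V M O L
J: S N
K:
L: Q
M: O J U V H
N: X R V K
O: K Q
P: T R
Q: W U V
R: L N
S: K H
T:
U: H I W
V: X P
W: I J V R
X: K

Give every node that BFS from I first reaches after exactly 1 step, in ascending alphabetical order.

Level 0: I
Level 1: L, M, O, P, U, V, W
Level 2: H, J, K, Q, R, T, X
Level 3: N, S

L, M, O, P, U, V, W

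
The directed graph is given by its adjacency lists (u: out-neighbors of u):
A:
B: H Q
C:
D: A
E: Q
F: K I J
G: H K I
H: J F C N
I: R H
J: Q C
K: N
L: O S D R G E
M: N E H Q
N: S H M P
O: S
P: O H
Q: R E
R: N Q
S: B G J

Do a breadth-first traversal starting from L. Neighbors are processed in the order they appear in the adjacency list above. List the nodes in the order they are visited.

L -> O -> S -> D -> R -> G -> E -> B -> J -> A -> N -> Q -> H -> K -> I -> C -> M -> P -> F

Visit L; enqueue O, S, D, R, G, E → queue [O, S, D, R, G, E]
Visit O → queue [S, D, R, G, E]
Visit S; enqueue B, J → queue [D, R, G, E, B, J]
Visit D; enqueue A → queue [R, G, E, B, J, A]
Visit R; enqueue N, Q → queue [G, E, B, J, A, N, Q]
Visit G; enqueue H, K, I → queue [E, B, J, A, N, Q, H, K, I]
Visit E → queue [B, J, A, N, Q, H, K, I]
Visit B → queue [J, A, N, Q, H, K, I]
Visit J; enqueue C → queue [A, N, Q, H, K, I, C]
Visit A → queue [N, Q, H, K, I, C]
Visit N; enqueue M, P → queue [Q, H, K, I, C, M, P]
Visit Q → queue [H, K, I, C, M, P]
Visit H; enqueue F → queue [K, I, C, M, P, F]
Visit K → queue [I, C, M, P, F]
Visit I → queue [C, M, P, F]
Visit C → queue [M, P, F]
Visit M → queue [P, F]
Visit P → queue [F]
Visit F → queue []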